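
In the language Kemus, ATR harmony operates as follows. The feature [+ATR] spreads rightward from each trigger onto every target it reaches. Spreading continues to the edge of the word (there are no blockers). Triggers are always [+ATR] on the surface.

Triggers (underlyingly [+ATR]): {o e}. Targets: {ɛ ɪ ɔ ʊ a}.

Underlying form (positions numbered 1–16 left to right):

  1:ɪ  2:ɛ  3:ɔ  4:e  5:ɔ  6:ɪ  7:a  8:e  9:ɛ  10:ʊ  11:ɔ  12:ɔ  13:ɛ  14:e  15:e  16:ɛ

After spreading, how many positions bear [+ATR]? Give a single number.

From /e/ at 4 rightward: 5 /ɔ/ → [+ATR]; 6 /ɪ/ → [+ATR]; 7 /a/ → [+ATR]; 8 /e/ is itself a trigger — this domain ends here.
From /e/ at 8 rightward: 9 /ɛ/ → [+ATR]; 10 /ʊ/ → [+ATR]; 11 /ɔ/ → [+ATR]; 12 /ɔ/ → [+ATR]; 13 /ɛ/ → [+ATR]; 14 /e/ is itself a trigger — this domain ends here.
From /e/ at 14 rightward: 15 /e/ is itself a trigger — this domain ends here.
From /e/ at 15 rightward: 16 /ɛ/ → [+ATR]; word edge.
Targets with no active source: positions 1 2 3 stay [-ATR].
[+ATR] positions on the surface: 4 5 6 7 8 9 10 11 12 13 14 15 16.

13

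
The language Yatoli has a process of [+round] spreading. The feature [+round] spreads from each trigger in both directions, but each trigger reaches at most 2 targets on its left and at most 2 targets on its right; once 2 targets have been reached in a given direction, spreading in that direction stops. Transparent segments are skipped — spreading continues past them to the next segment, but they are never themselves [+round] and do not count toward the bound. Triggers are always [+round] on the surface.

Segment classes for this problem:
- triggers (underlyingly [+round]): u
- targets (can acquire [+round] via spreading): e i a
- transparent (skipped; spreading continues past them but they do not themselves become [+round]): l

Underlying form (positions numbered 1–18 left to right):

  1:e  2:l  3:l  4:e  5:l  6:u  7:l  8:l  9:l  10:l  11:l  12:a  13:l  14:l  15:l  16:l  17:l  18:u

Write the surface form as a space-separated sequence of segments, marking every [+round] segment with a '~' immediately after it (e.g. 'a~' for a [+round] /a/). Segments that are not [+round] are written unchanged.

From /u/ at 6 rightward: 7 /l/ transparent; 8 /l/ transparent; 9 /l/ transparent; 10 /l/ transparent; 11 /l/ transparent; 12 /a/ → [+round]; 13 /l/ transparent; 14 /l/ transparent; 15 /l/ transparent; 16 /l/ transparent; 17 /l/ transparent; 18 /u/ is itself a trigger — this domain ends here.
From /u/ at 6 leftward: 5 /l/ transparent; 4 /e/ → [+round]; 3 /l/ transparent; 2 /l/ transparent; 1 /e/ → [+round]; bound reached.
From /u/ at 18 rightward: word edge.
From /u/ at 18 leftward: 17 /l/ transparent; 16 /l/ transparent; 15 /l/ transparent; 14 /l/ transparent; 13 /l/ transparent; 12 /a/ → [+round]; 11 /l/ transparent; 10 /l/ transparent; 9 /l/ transparent; 8 /l/ transparent; 7 /l/ transparent; 6 /u/ is itself a trigger — this domain ends here.
[+round] positions on the surface: 1 4 6 12 18.

e~ l l e~ l u~ l l l l l a~ l l l l l u~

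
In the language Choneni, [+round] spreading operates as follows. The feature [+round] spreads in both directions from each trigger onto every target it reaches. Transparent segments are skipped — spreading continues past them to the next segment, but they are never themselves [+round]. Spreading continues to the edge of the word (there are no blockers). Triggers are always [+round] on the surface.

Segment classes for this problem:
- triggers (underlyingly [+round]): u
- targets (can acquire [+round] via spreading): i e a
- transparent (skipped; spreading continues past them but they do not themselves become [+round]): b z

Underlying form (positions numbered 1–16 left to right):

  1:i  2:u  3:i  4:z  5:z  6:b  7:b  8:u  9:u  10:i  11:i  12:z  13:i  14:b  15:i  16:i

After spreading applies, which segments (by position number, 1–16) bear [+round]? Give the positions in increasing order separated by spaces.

From /u/ at 2 rightward: 3 /i/ → [+round]; 4 /z/ transparent; 5 /z/ transparent; 6 /b/ transparent; 7 /b/ transparent; 8 /u/ is itself a trigger — this domain ends here.
From /u/ at 2 leftward: 1 /i/ → [+round]; word edge.
From /u/ at 8 rightward: 9 /u/ is itself a trigger — this domain ends here.
From /u/ at 8 leftward: 7 /b/ transparent; 6 /b/ transparent; 5 /z/ transparent; 4 /z/ transparent; 3 /i/ → [+round]; 2 /u/ is itself a trigger — this domain ends here.
From /u/ at 9 rightward: 10 /i/ → [+round]; 11 /i/ → [+round]; 12 /z/ transparent; 13 /i/ → [+round]; 14 /b/ transparent; 15 /i/ → [+round]; 16 /i/ → [+round]; word edge.
From /u/ at 9 leftward: 8 /u/ is itself a trigger — this domain ends here.

1 2 3 8 9 10 11 13 15 16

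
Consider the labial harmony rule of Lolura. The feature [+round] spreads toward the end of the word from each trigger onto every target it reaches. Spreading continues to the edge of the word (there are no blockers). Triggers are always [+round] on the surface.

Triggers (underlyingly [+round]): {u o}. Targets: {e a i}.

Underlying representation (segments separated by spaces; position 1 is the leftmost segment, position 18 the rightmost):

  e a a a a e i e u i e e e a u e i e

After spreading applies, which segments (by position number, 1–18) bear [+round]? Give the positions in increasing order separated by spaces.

9 10 11 12 13 14 15 16 17 18

From /u/ at 9 rightward: 10 /i/ → [+round]; 11 /e/ → [+round]; 12 /e/ → [+round]; 13 /e/ → [+round]; 14 /a/ → [+round]; 15 /u/ is itself a trigger — this domain ends here.
From /u/ at 15 rightward: 16 /e/ → [+round]; 17 /i/ → [+round]; 18 /e/ → [+round]; word edge.
Targets with no active source: positions 1 2 3 4 5 6 7 8 stay [-round].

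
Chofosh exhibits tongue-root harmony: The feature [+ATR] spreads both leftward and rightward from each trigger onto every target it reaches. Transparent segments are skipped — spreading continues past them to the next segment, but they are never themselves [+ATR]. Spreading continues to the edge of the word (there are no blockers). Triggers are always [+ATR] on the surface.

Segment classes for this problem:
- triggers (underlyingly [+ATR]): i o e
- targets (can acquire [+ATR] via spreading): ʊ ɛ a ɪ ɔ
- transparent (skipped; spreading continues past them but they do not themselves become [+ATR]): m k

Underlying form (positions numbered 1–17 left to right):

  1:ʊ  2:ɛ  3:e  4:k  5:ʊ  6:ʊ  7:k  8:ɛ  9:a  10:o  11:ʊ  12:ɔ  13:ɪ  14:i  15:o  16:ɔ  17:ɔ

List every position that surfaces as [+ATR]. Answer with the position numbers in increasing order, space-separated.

From /e/ at 3 rightward: 4 /k/ transparent; 5 /ʊ/ → [+ATR]; 6 /ʊ/ → [+ATR]; 7 /k/ transparent; 8 /ɛ/ → [+ATR]; 9 /a/ → [+ATR]; 10 /o/ is itself a trigger — this domain ends here.
From /e/ at 3 leftward: 2 /ɛ/ → [+ATR]; 1 /ʊ/ → [+ATR]; word edge.
From /o/ at 10 rightward: 11 /ʊ/ → [+ATR]; 12 /ɔ/ → [+ATR]; 13 /ɪ/ → [+ATR]; 14 /i/ is itself a trigger — this domain ends here.
From /o/ at 10 leftward: 9 /a/ → [+ATR]; 8 /ɛ/ → [+ATR]; 7 /k/ transparent; 6 /ʊ/ → [+ATR]; 5 /ʊ/ → [+ATR]; 4 /k/ transparent; 3 /e/ is itself a trigger — this domain ends here.
From /i/ at 14 rightward: 15 /o/ is itself a trigger — this domain ends here.
From /i/ at 14 leftward: 13 /ɪ/ → [+ATR]; 12 /ɔ/ → [+ATR]; 11 /ʊ/ → [+ATR]; 10 /o/ is itself a trigger — this domain ends here.
From /o/ at 15 rightward: 16 /ɔ/ → [+ATR]; 17 /ɔ/ → [+ATR]; word edge.
From /o/ at 15 leftward: 14 /i/ is itself a trigger — this domain ends here.

1 2 3 5 6 8 9 10 11 12 13 14 15 16 17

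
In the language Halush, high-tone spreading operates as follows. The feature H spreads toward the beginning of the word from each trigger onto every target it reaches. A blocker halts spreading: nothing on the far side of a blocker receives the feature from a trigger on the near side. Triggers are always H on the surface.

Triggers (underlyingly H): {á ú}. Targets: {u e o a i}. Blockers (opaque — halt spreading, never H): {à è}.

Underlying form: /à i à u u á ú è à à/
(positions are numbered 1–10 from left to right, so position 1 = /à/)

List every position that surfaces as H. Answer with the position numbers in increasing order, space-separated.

From /á/ at 6 leftward: 5 /u/ → H; 4 /u/ → H; 3 /à/ blocks.
From /ú/ at 7 leftward: 6 /á/ is itself a trigger — this domain ends here.
Target with no active source: position 2 stays [-high tone].

4 5 6 7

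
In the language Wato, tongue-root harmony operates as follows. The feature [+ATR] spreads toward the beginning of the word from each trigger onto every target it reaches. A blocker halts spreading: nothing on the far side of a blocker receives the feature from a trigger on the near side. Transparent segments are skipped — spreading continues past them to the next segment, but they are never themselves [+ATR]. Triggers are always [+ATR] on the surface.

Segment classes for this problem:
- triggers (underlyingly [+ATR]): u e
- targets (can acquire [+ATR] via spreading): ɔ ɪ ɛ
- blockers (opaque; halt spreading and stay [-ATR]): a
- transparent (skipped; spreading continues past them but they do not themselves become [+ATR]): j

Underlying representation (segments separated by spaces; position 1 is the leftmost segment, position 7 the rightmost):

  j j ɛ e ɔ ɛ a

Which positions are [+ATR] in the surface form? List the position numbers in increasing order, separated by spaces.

From /e/ at 4 leftward: 3 /ɛ/ → [+ATR]; 2 /j/ transparent; 1 /j/ transparent; word edge.
Targets with no active source: positions 5 6 stay [-ATR].

3 4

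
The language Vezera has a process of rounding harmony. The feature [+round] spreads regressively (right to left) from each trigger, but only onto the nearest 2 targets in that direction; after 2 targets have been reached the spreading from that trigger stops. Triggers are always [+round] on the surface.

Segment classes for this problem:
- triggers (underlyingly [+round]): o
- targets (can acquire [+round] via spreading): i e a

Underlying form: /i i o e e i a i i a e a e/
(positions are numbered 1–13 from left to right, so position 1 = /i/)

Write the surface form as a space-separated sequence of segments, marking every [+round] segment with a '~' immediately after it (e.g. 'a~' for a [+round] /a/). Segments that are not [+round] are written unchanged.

i~ i~ o~ e e i a i i a e a e

From /o/ at 3 leftward: 2 /i/ → [+round]; 1 /i/ → [+round]; bound reached.
Targets with no active source: positions 4 5 6 7 8 9 10 11 12 13 stay [-round].
[+round] positions on the surface: 1 2 3.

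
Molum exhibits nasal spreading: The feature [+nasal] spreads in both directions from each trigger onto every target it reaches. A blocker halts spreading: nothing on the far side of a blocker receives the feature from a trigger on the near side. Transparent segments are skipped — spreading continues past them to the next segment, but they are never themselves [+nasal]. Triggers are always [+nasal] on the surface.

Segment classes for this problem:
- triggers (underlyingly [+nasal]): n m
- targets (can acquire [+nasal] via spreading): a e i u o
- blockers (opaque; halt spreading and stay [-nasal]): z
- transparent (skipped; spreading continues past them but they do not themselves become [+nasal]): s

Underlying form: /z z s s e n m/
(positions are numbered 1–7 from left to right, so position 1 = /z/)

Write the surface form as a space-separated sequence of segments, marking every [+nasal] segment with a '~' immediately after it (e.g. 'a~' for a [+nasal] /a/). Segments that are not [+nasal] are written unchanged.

From /n/ at 6 rightward: 7 /m/ is itself a trigger — this domain ends here.
From /n/ at 6 leftward: 5 /e/ → [+nasal]; 4 /s/ transparent; 3 /s/ transparent; 2 /z/ blocks.
From /m/ at 7 rightward: word edge.
From /m/ at 7 leftward: 6 /n/ is itself a trigger — this domain ends here.
[+nasal] positions on the surface: 5 6 7.

z z s s e~ n~ m~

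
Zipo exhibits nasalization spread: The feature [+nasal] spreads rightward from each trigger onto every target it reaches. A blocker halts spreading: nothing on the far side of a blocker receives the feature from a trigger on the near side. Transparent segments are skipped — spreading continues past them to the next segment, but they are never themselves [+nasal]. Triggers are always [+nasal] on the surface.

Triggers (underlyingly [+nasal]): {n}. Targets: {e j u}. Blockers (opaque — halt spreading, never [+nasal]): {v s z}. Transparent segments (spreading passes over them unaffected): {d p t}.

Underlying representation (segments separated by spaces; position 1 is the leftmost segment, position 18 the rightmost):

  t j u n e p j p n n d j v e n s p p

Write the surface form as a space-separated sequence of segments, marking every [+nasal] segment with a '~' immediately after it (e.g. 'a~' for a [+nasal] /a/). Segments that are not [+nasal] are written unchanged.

t j u n~ e~ p j~ p n~ n~ d j~ v e n~ s p p

From /n/ at 4 rightward: 5 /e/ → [+nasal]; 6 /p/ transparent; 7 /j/ → [+nasal]; 8 /p/ transparent; 9 /n/ is itself a trigger — this domain ends here.
From /n/ at 9 rightward: 10 /n/ is itself a trigger — this domain ends here.
From /n/ at 10 rightward: 11 /d/ transparent; 12 /j/ → [+nasal]; 13 /v/ blocks.
From /n/ at 15 rightward: 16 /s/ blocks.
Targets with no active source: positions 2 3 14 stay [-nasal].
[+nasal] positions on the surface: 4 5 7 9 10 12 15.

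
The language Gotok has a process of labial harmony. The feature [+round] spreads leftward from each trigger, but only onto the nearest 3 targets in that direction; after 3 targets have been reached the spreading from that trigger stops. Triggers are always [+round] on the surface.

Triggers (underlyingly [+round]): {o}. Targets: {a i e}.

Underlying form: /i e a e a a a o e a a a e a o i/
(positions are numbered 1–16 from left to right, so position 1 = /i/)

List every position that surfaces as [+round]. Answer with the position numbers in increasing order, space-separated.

From /o/ at 8 leftward: 7 /a/ → [+round]; 6 /a/ → [+round]; 5 /a/ → [+round]; bound reached.
From /o/ at 15 leftward: 14 /a/ → [+round]; 13 /e/ → [+round]; 12 /a/ → [+round]; bound reached.
Targets with no active source: positions 1 2 3 4 9 10 11 16 stay [-round].

5 6 7 8 12 13 14 15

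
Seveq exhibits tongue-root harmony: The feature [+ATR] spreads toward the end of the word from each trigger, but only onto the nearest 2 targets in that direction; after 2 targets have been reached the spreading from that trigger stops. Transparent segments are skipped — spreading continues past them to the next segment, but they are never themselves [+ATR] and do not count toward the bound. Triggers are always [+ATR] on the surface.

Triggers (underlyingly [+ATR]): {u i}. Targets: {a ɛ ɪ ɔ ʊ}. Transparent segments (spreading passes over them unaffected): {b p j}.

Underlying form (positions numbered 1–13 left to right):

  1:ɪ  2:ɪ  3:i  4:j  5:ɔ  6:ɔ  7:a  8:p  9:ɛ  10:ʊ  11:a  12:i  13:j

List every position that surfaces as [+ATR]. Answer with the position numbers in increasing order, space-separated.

3 5 6 12

From /i/ at 3 rightward: 4 /j/ transparent; 5 /ɔ/ → [+ATR]; 6 /ɔ/ → [+ATR]; bound reached.
From /i/ at 12 rightward: 13 /j/ transparent; word edge.
Targets with no active source: positions 1 2 7 9 10 11 stay [-ATR].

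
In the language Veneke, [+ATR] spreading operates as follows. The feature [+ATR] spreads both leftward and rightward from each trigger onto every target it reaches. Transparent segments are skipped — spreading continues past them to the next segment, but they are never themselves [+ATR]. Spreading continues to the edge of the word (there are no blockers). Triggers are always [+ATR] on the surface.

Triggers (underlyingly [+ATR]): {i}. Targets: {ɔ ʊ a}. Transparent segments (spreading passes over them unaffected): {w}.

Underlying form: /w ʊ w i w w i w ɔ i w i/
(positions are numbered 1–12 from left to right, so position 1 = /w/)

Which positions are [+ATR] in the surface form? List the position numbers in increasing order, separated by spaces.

From /i/ at 4 rightward: 5 /w/ transparent; 6 /w/ transparent; 7 /i/ is itself a trigger — this domain ends here.
From /i/ at 4 leftward: 3 /w/ transparent; 2 /ʊ/ → [+ATR]; 1 /w/ transparent; word edge.
From /i/ at 7 rightward: 8 /w/ transparent; 9 /ɔ/ → [+ATR]; 10 /i/ is itself a trigger — this domain ends here.
From /i/ at 7 leftward: 6 /w/ transparent; 5 /w/ transparent; 4 /i/ is itself a trigger — this domain ends here.
From /i/ at 10 rightward: 11 /w/ transparent; 12 /i/ is itself a trigger — this domain ends here.
From /i/ at 10 leftward: 9 /ɔ/ → [+ATR]; 8 /w/ transparent; 7 /i/ is itself a trigger — this domain ends here.
From /i/ at 12 rightward: word edge.
From /i/ at 12 leftward: 11 /w/ transparent; 10 /i/ is itself a trigger — this domain ends here.

2 4 7 9 10 12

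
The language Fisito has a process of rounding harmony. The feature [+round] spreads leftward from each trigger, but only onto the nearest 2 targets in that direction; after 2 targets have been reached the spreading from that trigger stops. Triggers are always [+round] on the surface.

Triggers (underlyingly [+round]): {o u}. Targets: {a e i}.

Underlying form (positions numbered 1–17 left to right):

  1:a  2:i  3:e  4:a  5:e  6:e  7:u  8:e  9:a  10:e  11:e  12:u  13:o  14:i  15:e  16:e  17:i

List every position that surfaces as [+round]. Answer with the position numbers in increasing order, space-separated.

5 6 7 10 11 12 13

From /u/ at 7 leftward: 6 /e/ → [+round]; 5 /e/ → [+round]; bound reached.
From /u/ at 12 leftward: 11 /e/ → [+round]; 10 /e/ → [+round]; bound reached.
From /o/ at 13 leftward: 12 /u/ is itself a trigger — this domain ends here.
Targets with no active source: positions 1 2 3 4 8 9 14 15 16 17 stay [-round].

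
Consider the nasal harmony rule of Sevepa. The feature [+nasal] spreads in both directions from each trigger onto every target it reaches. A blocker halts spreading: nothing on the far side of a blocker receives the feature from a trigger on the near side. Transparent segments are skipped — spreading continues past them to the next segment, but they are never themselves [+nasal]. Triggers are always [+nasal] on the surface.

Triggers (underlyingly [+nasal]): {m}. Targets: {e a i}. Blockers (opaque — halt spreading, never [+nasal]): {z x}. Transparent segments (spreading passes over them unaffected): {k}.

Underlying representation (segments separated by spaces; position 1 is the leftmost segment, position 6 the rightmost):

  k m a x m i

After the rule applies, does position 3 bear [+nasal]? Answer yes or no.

From /m/ at 2 rightward: 3 /a/ → [+nasal]; 4 /x/ blocks.
From /m/ at 2 leftward: 1 /k/ transparent; word edge.
From /m/ at 5 rightward: 6 /i/ → [+nasal]; word edge.
From /m/ at 5 leftward: 4 /x/ blocks.
[+nasal] positions on the surface: 2 3 5 6.

yes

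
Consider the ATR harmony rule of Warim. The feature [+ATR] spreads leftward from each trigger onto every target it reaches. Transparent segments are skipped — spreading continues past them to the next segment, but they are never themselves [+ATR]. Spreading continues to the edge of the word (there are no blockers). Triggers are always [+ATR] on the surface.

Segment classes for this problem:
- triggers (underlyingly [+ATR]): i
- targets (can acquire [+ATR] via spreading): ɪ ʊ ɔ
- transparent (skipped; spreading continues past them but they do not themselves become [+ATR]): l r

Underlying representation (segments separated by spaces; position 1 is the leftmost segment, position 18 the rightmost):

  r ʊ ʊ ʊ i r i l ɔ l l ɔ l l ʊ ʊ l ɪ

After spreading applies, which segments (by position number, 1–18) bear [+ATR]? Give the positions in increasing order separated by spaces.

2 3 4 5 7

From /i/ at 5 leftward: 4 /ʊ/ → [+ATR]; 3 /ʊ/ → [+ATR]; 2 /ʊ/ → [+ATR]; 1 /r/ transparent; word edge.
From /i/ at 7 leftward: 6 /r/ transparent; 5 /i/ is itself a trigger — this domain ends here.
Targets with no active source: positions 9 12 15 16 18 stay [-ATR].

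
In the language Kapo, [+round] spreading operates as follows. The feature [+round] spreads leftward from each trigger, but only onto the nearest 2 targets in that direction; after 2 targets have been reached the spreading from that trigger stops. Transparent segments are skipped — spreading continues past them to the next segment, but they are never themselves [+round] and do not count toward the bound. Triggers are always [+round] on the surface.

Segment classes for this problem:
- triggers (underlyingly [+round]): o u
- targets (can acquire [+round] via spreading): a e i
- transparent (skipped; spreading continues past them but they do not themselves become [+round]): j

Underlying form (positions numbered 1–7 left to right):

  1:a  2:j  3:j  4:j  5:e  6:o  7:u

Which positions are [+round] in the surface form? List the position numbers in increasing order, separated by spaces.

1 5 6 7

From /o/ at 6 leftward: 5 /e/ → [+round]; 4 /j/ transparent; 3 /j/ transparent; 2 /j/ transparent; 1 /a/ → [+round]; bound reached.
From /u/ at 7 leftward: 6 /o/ is itself a trigger — this domain ends here.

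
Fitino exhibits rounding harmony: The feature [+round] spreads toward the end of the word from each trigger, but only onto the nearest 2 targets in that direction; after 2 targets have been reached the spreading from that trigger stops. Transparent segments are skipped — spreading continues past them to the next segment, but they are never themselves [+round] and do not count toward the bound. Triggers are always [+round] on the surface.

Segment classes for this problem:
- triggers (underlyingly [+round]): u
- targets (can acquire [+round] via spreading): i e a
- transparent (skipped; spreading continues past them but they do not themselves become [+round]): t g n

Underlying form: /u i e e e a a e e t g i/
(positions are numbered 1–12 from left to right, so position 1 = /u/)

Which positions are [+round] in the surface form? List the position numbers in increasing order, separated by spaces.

From /u/ at 1 rightward: 2 /i/ → [+round]; 3 /e/ → [+round]; bound reached.
Targets with no active source: positions 4 5 6 7 8 9 12 stay [-round].

1 2 3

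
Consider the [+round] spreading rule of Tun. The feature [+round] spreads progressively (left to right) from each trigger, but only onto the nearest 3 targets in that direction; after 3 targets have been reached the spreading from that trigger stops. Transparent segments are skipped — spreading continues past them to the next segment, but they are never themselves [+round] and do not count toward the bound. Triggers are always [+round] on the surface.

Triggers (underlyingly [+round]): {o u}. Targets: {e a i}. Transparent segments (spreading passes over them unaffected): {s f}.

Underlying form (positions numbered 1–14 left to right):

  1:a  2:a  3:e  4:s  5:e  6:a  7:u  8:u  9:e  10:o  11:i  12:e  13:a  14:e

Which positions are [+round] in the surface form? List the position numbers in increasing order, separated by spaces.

7 8 9 10 11 12 13

From /u/ at 7 rightward: 8 /u/ is itself a trigger — this domain ends here.
From /u/ at 8 rightward: 9 /e/ → [+round]; 10 /o/ is itself a trigger — this domain ends here.
From /o/ at 10 rightward: 11 /i/ → [+round]; 12 /e/ → [+round]; 13 /a/ → [+round]; bound reached.
Targets with no active source: positions 1 2 3 5 6 14 stay [-round].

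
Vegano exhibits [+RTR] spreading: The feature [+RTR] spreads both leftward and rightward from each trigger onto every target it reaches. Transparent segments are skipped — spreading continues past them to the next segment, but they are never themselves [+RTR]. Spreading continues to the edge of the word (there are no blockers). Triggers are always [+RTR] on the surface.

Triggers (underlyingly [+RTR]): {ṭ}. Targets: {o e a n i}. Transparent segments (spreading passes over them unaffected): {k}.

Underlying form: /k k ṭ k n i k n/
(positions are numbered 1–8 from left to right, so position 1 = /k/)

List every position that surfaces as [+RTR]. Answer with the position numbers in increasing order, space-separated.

3 5 6 8

From /ṭ/ at 3 rightward: 4 /k/ transparent; 5 /n/ → [+RTR]; 6 /i/ → [+RTR]; 7 /k/ transparent; 8 /n/ → [+RTR]; word edge.
From /ṭ/ at 3 leftward: 2 /k/ transparent; 1 /k/ transparent; word edge.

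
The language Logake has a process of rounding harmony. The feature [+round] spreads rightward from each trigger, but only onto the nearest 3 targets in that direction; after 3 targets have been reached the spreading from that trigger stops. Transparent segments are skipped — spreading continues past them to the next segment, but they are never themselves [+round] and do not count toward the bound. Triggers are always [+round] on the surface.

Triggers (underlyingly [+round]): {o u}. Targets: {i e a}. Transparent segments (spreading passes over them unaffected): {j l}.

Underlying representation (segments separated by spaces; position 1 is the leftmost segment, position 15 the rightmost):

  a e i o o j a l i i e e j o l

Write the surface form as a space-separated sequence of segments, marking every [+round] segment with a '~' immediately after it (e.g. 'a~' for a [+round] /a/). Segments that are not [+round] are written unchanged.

a e i o~ o~ j a~ l i~ i~ e e j o~ l

From /o/ at 4 rightward: 5 /o/ is itself a trigger — this domain ends here.
From /o/ at 5 rightward: 6 /j/ transparent; 7 /a/ → [+round]; 8 /l/ transparent; 9 /i/ → [+round]; 10 /i/ → [+round]; bound reached.
From /o/ at 14 rightward: 15 /l/ transparent; word edge.
Targets with no active source: positions 1 2 3 11 12 stay [-round].
[+round] positions on the surface: 4 5 7 9 10 14.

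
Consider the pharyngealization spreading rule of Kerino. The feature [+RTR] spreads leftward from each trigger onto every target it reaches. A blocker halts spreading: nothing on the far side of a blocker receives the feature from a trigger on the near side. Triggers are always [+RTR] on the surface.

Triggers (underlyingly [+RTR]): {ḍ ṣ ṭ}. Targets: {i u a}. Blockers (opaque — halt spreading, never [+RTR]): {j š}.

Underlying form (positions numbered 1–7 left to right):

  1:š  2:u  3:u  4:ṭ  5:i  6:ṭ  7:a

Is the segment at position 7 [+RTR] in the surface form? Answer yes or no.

no

From /ṭ/ at 4 leftward: 3 /u/ → [+RTR]; 2 /u/ → [+RTR]; 1 /š/ blocks.
From /ṭ/ at 6 leftward: 5 /i/ → [+RTR]; 4 /ṭ/ is itself a trigger — this domain ends here.
Target with no active source: position 7 stays [-emphatic].
[+RTR] positions on the surface: 2 3 4 5 6.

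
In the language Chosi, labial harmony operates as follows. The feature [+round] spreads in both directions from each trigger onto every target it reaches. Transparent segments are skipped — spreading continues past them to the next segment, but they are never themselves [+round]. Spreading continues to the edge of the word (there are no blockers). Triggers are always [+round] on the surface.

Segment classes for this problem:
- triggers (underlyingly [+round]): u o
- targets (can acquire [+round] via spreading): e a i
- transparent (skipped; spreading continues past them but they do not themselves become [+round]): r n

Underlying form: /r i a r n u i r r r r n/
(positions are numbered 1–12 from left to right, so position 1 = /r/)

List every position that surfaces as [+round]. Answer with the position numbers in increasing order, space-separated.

2 3 6 7

From /u/ at 6 rightward: 7 /i/ → [+round]; 8 /r/ transparent; 9 /r/ transparent; 10 /r/ transparent; 11 /r/ transparent; 12 /n/ transparent; word edge.
From /u/ at 6 leftward: 5 /n/ transparent; 4 /r/ transparent; 3 /a/ → [+round]; 2 /i/ → [+round]; 1 /r/ transparent; word edge.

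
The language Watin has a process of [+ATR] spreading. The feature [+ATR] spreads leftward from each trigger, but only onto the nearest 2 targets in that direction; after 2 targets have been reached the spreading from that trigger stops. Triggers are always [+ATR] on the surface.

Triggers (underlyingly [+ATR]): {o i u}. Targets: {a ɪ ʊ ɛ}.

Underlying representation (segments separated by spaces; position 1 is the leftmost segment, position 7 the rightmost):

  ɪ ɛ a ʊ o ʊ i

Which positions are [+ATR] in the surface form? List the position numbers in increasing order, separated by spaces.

From /o/ at 5 leftward: 4 /ʊ/ → [+ATR]; 3 /a/ → [+ATR]; bound reached.
From /i/ at 7 leftward: 6 /ʊ/ → [+ATR]; 5 /o/ is itself a trigger — this domain ends here.
Targets with no active source: positions 1 2 stay [-ATR].

3 4 5 6 7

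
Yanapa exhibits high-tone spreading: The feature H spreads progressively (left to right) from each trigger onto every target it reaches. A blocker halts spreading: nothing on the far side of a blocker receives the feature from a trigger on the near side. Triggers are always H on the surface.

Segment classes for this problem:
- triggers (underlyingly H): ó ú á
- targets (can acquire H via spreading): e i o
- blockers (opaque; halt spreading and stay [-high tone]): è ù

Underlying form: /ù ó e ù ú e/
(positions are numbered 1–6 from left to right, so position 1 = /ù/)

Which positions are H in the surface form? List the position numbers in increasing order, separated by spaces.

From /ó/ at 2 rightward: 3 /e/ → H; 4 /ù/ blocks.
From /ú/ at 5 rightward: 6 /e/ → H; word edge.

2 3 5 6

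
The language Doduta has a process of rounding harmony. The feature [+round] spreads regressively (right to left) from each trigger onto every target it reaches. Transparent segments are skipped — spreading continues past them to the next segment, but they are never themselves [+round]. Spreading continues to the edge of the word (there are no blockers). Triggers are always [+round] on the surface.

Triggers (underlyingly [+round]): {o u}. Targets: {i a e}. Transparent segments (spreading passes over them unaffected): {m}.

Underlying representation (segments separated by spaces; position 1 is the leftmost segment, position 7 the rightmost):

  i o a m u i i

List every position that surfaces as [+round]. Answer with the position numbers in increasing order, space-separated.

1 2 3 5

From /o/ at 2 leftward: 1 /i/ → [+round]; word edge.
From /u/ at 5 leftward: 4 /m/ transparent; 3 /a/ → [+round]; 2 /o/ is itself a trigger — this domain ends here.
Targets with no active source: positions 6 7 stay [-round].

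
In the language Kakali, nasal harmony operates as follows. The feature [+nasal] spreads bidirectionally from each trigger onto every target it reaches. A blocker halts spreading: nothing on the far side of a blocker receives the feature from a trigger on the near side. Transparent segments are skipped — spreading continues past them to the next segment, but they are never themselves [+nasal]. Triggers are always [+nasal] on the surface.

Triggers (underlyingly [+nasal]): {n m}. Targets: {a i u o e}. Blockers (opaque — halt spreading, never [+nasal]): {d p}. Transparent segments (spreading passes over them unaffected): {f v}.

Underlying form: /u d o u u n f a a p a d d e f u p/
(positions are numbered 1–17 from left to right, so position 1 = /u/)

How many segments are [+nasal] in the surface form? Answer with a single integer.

From /n/ at 6 rightward: 7 /f/ transparent; 8 /a/ → [+nasal]; 9 /a/ → [+nasal]; 10 /p/ blocks.
From /n/ at 6 leftward: 5 /u/ → [+nasal]; 4 /u/ → [+nasal]; 3 /o/ → [+nasal]; 2 /d/ blocks.
Targets with no active source: positions 1 11 14 16 stay [-nasal].
[+nasal] positions on the surface: 3 4 5 6 8 9.

6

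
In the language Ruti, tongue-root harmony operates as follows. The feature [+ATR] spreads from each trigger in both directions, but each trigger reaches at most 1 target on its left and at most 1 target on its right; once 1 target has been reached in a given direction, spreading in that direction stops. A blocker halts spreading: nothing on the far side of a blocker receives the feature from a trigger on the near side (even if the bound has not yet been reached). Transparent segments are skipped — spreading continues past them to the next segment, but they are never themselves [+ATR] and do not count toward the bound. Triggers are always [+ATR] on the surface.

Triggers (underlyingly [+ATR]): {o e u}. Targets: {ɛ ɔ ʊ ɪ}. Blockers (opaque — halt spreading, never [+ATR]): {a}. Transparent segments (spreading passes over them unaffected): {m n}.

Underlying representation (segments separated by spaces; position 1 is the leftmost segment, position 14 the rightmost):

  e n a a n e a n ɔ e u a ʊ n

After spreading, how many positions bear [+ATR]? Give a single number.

From /e/ at 1 rightward: 2 /n/ transparent; 3 /a/ blocks.
From /e/ at 1 leftward: word edge.
From /e/ at 6 rightward: 7 /a/ blocks.
From /e/ at 6 leftward: 5 /n/ transparent; 4 /a/ blocks.
From /e/ at 10 rightward: 11 /u/ is itself a trigger — this domain ends here.
From /e/ at 10 leftward: 9 /ɔ/ → [+ATR]; bound reached.
From /u/ at 11 rightward: 12 /a/ blocks.
From /u/ at 11 leftward: 10 /e/ is itself a trigger — this domain ends here.
Target with no active source: position 13 stays [-ATR].
[+ATR] positions on the surface: 1 6 9 10 11.

5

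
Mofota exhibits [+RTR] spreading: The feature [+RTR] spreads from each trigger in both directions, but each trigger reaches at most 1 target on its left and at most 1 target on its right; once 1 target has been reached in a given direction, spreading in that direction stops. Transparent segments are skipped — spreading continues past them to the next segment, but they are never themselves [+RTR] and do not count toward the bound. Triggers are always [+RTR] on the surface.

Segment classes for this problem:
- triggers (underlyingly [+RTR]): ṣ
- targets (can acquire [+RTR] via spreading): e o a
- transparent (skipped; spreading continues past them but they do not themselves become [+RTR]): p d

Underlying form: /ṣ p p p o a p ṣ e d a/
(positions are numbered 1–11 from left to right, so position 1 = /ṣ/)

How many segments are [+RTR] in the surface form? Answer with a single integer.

From /ṣ/ at 1 rightward: 2 /p/ transparent; 3 /p/ transparent; 4 /p/ transparent; 5 /o/ → [+RTR]; bound reached.
From /ṣ/ at 1 leftward: word edge.
From /ṣ/ at 8 rightward: 9 /e/ → [+RTR]; bound reached.
From /ṣ/ at 8 leftward: 7 /p/ transparent; 6 /a/ → [+RTR]; bound reached.
Target with no active source: position 11 stays [-emphatic].
[+RTR] positions on the surface: 1 5 6 8 9.

5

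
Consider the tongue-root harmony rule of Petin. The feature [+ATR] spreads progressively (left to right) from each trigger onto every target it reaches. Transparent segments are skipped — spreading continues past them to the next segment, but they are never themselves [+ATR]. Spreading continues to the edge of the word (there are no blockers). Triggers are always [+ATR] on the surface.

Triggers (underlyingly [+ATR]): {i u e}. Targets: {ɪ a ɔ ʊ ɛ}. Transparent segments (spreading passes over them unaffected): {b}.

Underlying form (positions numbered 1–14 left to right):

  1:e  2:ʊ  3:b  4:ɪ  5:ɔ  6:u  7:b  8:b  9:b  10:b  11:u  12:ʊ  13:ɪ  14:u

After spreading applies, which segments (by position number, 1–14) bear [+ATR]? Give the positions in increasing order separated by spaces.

1 2 4 5 6 11 12 13 14

From /e/ at 1 rightward: 2 /ʊ/ → [+ATR]; 3 /b/ transparent; 4 /ɪ/ → [+ATR]; 5 /ɔ/ → [+ATR]; 6 /u/ is itself a trigger — this domain ends here.
From /u/ at 6 rightward: 7 /b/ transparent; 8 /b/ transparent; 9 /b/ transparent; 10 /b/ transparent; 11 /u/ is itself a trigger — this domain ends here.
From /u/ at 11 rightward: 12 /ʊ/ → [+ATR]; 13 /ɪ/ → [+ATR]; 14 /u/ is itself a trigger — this domain ends here.
From /u/ at 14 rightward: word edge.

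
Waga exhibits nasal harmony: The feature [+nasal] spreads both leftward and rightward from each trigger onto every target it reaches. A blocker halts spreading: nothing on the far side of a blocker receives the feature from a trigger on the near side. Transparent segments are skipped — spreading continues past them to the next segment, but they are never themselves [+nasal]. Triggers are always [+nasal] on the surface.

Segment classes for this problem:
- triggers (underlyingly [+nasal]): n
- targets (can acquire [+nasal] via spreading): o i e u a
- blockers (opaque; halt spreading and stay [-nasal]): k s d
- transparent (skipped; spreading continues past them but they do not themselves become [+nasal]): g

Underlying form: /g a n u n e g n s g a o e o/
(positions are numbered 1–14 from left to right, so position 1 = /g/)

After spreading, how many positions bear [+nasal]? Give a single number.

6

From /n/ at 3 rightward: 4 /u/ → [+nasal]; 5 /n/ is itself a trigger — this domain ends here.
From /n/ at 3 leftward: 2 /a/ → [+nasal]; 1 /g/ transparent; word edge.
From /n/ at 5 rightward: 6 /e/ → [+nasal]; 7 /g/ transparent; 8 /n/ is itself a trigger — this domain ends here.
From /n/ at 5 leftward: 4 /u/ → [+nasal]; 3 /n/ is itself a trigger — this domain ends here.
From /n/ at 8 rightward: 9 /s/ blocks.
From /n/ at 8 leftward: 7 /g/ transparent; 6 /e/ → [+nasal]; 5 /n/ is itself a trigger — this domain ends here.
Targets with no active source: positions 11 12 13 14 stay [-nasal].
[+nasal] positions on the surface: 2 3 4 5 6 8.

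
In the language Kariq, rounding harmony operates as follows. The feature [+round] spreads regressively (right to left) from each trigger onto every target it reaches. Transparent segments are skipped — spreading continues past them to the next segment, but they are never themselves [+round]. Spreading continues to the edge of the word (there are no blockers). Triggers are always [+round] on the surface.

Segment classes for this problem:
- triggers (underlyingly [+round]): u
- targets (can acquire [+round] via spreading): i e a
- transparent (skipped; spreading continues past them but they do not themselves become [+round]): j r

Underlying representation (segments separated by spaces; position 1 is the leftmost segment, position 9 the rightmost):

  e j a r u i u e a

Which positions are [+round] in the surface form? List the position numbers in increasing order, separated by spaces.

From /u/ at 5 leftward: 4 /r/ transparent; 3 /a/ → [+round]; 2 /j/ transparent; 1 /e/ → [+round]; word edge.
From /u/ at 7 leftward: 6 /i/ → [+round]; 5 /u/ is itself a trigger — this domain ends here.
Targets with no active source: positions 8 9 stay [-round].

1 3 5 6 7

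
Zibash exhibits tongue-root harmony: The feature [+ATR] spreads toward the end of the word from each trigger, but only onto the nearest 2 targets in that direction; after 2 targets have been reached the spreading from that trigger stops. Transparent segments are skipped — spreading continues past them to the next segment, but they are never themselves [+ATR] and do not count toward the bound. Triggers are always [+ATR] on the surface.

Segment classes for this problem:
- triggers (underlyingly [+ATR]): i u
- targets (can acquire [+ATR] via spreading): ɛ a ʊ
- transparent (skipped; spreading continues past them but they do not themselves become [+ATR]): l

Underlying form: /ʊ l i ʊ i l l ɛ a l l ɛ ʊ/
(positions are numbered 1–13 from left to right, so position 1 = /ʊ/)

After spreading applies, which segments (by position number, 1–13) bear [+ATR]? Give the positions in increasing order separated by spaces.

From /i/ at 3 rightward: 4 /ʊ/ → [+ATR]; 5 /i/ is itself a trigger — this domain ends here.
From /i/ at 5 rightward: 6 /l/ transparent; 7 /l/ transparent; 8 /ɛ/ → [+ATR]; 9 /a/ → [+ATR]; bound reached.
Targets with no active source: positions 1 12 13 stay [-ATR].

3 4 5 8 9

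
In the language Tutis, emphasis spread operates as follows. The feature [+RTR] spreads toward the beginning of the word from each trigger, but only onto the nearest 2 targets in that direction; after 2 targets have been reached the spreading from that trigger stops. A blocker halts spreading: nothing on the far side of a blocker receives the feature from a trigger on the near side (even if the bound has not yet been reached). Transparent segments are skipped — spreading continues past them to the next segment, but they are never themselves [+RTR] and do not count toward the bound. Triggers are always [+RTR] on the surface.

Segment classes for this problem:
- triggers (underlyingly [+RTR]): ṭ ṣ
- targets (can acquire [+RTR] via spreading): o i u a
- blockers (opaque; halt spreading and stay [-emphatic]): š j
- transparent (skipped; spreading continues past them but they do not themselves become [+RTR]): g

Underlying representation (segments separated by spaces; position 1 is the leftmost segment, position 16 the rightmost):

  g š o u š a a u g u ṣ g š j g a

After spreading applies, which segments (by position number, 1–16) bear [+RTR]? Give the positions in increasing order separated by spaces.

8 10 11

From /ṣ/ at 11 leftward: 10 /u/ → [+RTR]; 9 /g/ transparent; 8 /u/ → [+RTR]; bound reached.
Targets with no active source: positions 3 4 6 7 16 stay [-emphatic].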